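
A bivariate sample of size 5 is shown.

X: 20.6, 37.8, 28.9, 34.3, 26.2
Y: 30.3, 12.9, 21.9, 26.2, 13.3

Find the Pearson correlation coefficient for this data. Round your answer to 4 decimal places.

n = 5, ΣX = 147.8, ΣY = 104.6, ΣX² = 4551.34, ΣY² = 2427.44, ΣXY = 2991.83
nΣXY − ΣXΣY = 14959.15 − 15459.88 = -500.73
nΣX² − (ΣX)² = 22756.7 − 21844.84 = 911.86; nΣY² − (ΣY)² = 12137.2 − 10941.16 = 1196.04
r = -500.73 / √(911.86 × 1196.04) = -500.73 / 1044.3280 ≈ -0.4795

-0.4795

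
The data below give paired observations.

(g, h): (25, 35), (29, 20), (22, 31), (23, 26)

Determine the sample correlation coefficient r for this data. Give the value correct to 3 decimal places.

n = 4, Σg = 99, Σh = 112, Σg² = 2479, Σh² = 3262, Σgh = 2735
nΣgh − ΣgΣh = 10940 − 11088 = -148
nΣg² − (Σg)² = 9916 − 9801 = 115; nΣh² − (Σh)² = 13048 − 12544 = 504
r = -148 / √(115 × 504) = -148 / 240.7488 ≈ -0.615

-0.615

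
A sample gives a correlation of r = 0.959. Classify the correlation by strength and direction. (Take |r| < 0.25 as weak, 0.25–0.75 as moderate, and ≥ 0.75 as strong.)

r = 0.959 > 0 so the relationship is positive.
|r| = 0.959, which falls in the strong range.

strong positive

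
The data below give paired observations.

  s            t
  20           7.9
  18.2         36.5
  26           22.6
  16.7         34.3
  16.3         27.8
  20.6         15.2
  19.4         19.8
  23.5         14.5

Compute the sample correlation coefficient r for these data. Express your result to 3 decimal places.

n = 8, Σs = 160.7, Σt = 178.6, Σs² = 3304.79, Σt² = 4688.08, Σst = 3473.84
nΣst − ΣsΣt = 27790.72 − 28701.02 = -910.3
nΣs² − (Σs)² = 26438.32 − 25824.49 = 613.83; nΣt² − (Σt)² = 37504.64 − 31897.96 = 5606.68
r = -910.3 / √(613.83 × 5606.68) = -910.3 / 1855.1411 ≈ -0.491

-0.491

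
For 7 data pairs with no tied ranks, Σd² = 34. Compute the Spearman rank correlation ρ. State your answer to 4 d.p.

0.3929

ρ = 1 − 6Σd² / [n(n²−1)] = 1 − 6×34 / (7×48)
  = 1 − 204/336 = 1 − 0.60714 ≈ 0.3929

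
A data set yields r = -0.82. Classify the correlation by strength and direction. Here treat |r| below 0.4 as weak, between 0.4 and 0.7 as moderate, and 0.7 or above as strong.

strong negative

r = -0.82 < 0 so the relationship is negative.
|r| = 0.82, which falls in the strong range.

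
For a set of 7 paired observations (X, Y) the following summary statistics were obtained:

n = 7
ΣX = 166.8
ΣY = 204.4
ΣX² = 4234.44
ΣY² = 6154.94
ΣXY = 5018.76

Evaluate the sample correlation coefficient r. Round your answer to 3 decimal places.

0.673

r = (nΣXY − ΣXΣY) / √[(nΣX² − (ΣX)²)(nΣY² − (ΣY)²)]
Numerator: 7×5018.76 − 166.8×204.4 = 1037.4
Denominator: √[(29641.08 − 27822.24)(43084.58 − 41779.36)] = √[1818.84 × 1305.22] = 1540.7746
r = 1037.4 / 1540.7746 ≈ 0.673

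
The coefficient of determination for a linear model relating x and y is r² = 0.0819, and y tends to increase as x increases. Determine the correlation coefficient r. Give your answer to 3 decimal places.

0.286

|r| = √0.0819 = 0.286
The association is positive, so r = 0.286.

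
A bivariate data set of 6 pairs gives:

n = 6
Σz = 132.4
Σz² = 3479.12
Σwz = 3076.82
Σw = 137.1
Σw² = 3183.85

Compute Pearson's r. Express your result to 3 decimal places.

0.305

r = (nΣwz − ΣwΣz) / √[(nΣw² − (Σw)²)(nΣz² − (Σz)²)]
Numerator: 6×3076.82 − 137.1×132.4 = 308.88
Denominator: √[(19103.1 − 18796.41)(20874.72 − 17529.76)] = √[306.69 × 3344.96] = 1012.8503
r = 308.88 / 1012.8503 ≈ 0.305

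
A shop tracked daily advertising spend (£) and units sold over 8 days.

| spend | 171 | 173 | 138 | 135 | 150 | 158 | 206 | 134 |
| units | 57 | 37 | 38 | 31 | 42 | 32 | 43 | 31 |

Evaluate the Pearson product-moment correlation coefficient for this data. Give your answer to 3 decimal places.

0.510

n = 8, Σx = 1265, Σy = 311, Σx² = 204295, Σy² = 12621, Σxy = 49945
nΣxy − ΣxΣy = 399560 − 393415 = 6145
nΣx² − (Σx)² = 1634360 − 1600225 = 34135; nΣy² − (Σy)² = 100968 − 96721 = 4247
r = 6145 / √(34135 × 4247) = 6145 / 12040.4047 ≈ 0.510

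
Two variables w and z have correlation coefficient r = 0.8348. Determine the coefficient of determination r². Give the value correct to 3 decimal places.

r² = (0.8348)² = 0.697

0.697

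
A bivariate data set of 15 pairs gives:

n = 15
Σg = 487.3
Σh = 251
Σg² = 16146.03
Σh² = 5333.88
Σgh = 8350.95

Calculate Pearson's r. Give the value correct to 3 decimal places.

r = (nΣgh − ΣgΣh) / √[(nΣg² − (Σg)²)(nΣh² − (Σh)²)]
Numerator: 15×8350.95 − 487.3×251 = 2951.95
Denominator: √[(242190.45 − 237461.29)(80008.2 − 63001)] = √[4729.16 × 17007.2] = 8968.2646
r = 2951.95 / 8968.2646 ≈ 0.329

0.329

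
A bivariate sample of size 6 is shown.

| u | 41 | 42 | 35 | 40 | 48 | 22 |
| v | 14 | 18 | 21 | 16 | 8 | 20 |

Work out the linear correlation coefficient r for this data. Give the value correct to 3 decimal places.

-0.745

n = 6, Σu = 228, Σv = 97, Σu² = 9058, Σv² = 1681, Σuv = 3529
nΣuv − ΣuΣv = 21174 − 22116 = -942
nΣu² − (Σu)² = 54348 − 51984 = 2364; nΣv² − (Σv)² = 10086 − 9409 = 677
r = -942 / √(2364 × 677) = -942 / 1265.0802 ≈ -0.745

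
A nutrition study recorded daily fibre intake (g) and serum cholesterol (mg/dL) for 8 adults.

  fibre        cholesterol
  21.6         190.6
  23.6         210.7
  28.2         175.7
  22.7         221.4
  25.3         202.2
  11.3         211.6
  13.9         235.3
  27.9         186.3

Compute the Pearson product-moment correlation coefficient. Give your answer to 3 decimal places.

-0.699

n = 8, Σx = 174.5, Σy = 1633.8, Σx² = 4073.45, Σy² = 336344.48, Σxy = 35045.18
nΣxy − ΣxΣy = 280361.44 − 285098.1 = -4736.66
nΣx² − (Σx)² = 32587.6 − 30450.25 = 2137.35; nΣy² − (Σy)² = 2690755.84 − 2669302.44 = 21453.4
r = -4736.66 / √(2137.35 × 21453.4) = -4736.66 / 6771.5157 ≈ -0.699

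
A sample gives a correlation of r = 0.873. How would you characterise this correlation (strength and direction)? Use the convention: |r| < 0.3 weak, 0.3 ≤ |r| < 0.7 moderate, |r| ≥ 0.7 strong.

strong positive

r = 0.873 > 0 so the relationship is positive.
|r| = 0.873, which falls in the strong range.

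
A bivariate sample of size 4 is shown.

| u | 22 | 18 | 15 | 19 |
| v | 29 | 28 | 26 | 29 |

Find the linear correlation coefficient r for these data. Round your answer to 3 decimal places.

n = 4, Σu = 74, Σv = 112, Σu² = 1394, Σv² = 3142, Σuv = 2083
nΣuv − ΣuΣv = 8332 − 8288 = 44
nΣu² − (Σu)² = 5576 − 5476 = 100; nΣv² − (Σv)² = 12568 − 12544 = 24
r = 44 / √(100 × 24) = 44 / 48.9898 ≈ 0.898

0.898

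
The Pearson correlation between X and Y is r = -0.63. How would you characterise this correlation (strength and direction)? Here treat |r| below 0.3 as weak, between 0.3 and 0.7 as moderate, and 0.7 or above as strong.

r = -0.63 < 0 so the relationship is negative.
|r| = 0.63, which falls in the moderate range.

moderate negative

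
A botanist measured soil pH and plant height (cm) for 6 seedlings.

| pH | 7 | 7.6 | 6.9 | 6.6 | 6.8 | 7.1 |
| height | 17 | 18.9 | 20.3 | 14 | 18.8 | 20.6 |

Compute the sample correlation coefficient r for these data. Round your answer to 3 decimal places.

n = 6, Σx = 42, Σy = 109.6, Σx² = 294.58, Σy² = 2032.1, Σxy = 769.21
nΣxy − ΣxΣy = 4615.26 − 4603.2 = 12.06
nΣx² − (Σx)² = 1767.48 − 1764 = 3.48; nΣy² − (Σy)² = 12192.6 − 12012.16 = 180.44
r = 12.06 / √(3.48 × 180.44) = 12.06 / 25.0586 ≈ 0.481

0.481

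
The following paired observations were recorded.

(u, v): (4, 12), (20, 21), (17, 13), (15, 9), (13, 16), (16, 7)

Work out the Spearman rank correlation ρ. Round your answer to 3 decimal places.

0.314

Rank u: 1, 6, 5, 3, 2, 4
Rank v: 3, 6, 4, 2, 5, 1
d = rank(u) − rank(v): -2, 0, 1, 1, -3, 3; Σd² = 24
ρ = 1 − 6Σd² / [n(n²−1)] = 1 − 6×24 / (6×35) = 1 − 144/210 ≈ 0.314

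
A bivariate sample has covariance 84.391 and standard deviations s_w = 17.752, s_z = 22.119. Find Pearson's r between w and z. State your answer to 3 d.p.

r = Cov(w,z) / (s_w · s_z) = 84.391 / (17.752 × 22.119)
  = 84.391 / 392.6565 ≈ 0.215

0.215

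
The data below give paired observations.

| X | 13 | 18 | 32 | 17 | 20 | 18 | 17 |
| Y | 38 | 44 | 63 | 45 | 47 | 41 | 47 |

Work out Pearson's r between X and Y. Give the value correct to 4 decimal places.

0.9605

n = 7, ΣX = 135, ΣY = 325, ΣX² = 2819, ΣY² = 15473, ΣXY = 6544
nΣXY − ΣXΣY = 45808 − 43875 = 1933
nΣX² − (ΣX)² = 19733 − 18225 = 1508; nΣY² − (ΣY)² = 108311 − 105625 = 2686
r = 1933 / √(1508 × 2686) = 1933 / 2012.5824 ≈ 0.9605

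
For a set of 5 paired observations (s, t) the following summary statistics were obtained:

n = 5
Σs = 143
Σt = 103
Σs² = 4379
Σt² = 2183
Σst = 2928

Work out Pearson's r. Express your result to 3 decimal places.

r = (nΣst − ΣsΣt) / √[(nΣs² − (Σs)²)(nΣt² − (Σt)²)]
Numerator: 5×2928 − 143×103 = -89
Denominator: √[(21895 − 20449)(10915 − 10609)] = √[1446 × 306] = 665.1887
r = -89 / 665.1887 ≈ -0.134

-0.134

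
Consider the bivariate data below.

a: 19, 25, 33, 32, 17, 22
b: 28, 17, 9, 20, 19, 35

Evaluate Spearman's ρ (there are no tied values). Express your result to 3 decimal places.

Rank a: 2, 4, 6, 5, 1, 3
Rank b: 5, 2, 1, 4, 3, 6
d = rank(a) − rank(b): -3, 2, 5, 1, -2, -3; Σd² = 52
ρ = 1 − 6Σd² / [n(n²−1)] = 1 − 6×52 / (6×35) = 1 − 312/210 ≈ -0.486

-0.486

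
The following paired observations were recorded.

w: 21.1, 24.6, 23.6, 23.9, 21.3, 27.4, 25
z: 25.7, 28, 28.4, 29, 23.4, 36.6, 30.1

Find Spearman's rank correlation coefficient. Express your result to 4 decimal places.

Rank w: 1, 5, 3, 4, 2, 7, 6
Rank z: 2, 3, 4, 5, 1, 7, 6
d = rank(w) − rank(z): -1, 2, -1, -1, 1, 0, 0; Σd² = 8
ρ = 1 − 6Σd² / [n(n²−1)] = 1 − 6×8 / (7×48) = 1 − 48/336 ≈ 0.8571

0.8571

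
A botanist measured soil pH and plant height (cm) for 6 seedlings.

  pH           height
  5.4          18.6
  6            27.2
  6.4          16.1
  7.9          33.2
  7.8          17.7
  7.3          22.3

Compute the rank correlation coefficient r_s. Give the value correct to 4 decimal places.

Rank pH: 1, 2, 3, 6, 5, 4
Rank height: 3, 5, 1, 6, 2, 4
d = rank(pH) − rank(height): -2, -3, 2, 0, 3, 0; Σd² = 26
ρ = 1 − 6Σd² / [n(n²−1)] = 1 − 6×26 / (6×35) = 1 − 156/210 ≈ 0.2571

0.2571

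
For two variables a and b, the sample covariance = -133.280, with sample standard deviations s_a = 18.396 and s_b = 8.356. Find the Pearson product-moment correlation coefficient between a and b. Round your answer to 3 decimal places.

-0.867

r = Cov(a,b) / (s_a · s_b) = -133.280 / (18.396 × 8.356)
  = -133.280 / 153.7170 ≈ -0.867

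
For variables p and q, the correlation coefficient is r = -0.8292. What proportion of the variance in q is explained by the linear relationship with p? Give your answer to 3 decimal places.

r² = (-0.8292)² = 0.688

0.688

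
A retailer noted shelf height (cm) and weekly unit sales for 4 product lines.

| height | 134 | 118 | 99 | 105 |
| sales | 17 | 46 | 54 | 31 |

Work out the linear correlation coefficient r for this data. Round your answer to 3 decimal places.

n = 4, Σx = 456, Σy = 148, Σx² = 52706, Σy² = 6282, Σxy = 16307
nΣxy − ΣxΣy = 65228 − 67488 = -2260
nΣx² − (Σx)² = 210824 − 207936 = 2888; nΣy² − (Σy)² = 25128 − 21904 = 3224
r = -2260 / √(2888 × 3224) = -2260 / 3051.3787 ≈ -0.741

-0.741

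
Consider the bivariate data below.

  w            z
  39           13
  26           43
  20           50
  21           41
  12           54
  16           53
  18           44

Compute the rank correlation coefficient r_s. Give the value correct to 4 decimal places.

Rank w: 7, 6, 4, 5, 1, 2, 3
Rank z: 1, 3, 5, 2, 7, 6, 4
d = rank(w) − rank(z): 6, 3, -1, 3, -6, -4, -1; Σd² = 108
ρ = 1 − 6Σd² / [n(n²−1)] = 1 − 6×108 / (7×48) = 1 − 648/336 ≈ -0.9286

-0.9286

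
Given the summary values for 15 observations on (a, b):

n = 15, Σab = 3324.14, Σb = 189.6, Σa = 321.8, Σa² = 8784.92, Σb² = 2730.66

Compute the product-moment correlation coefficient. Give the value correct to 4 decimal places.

-0.9377

r = (nΣab − ΣaΣb) / √[(nΣa² − (Σa)²)(nΣb² − (Σb)²)]
Numerator: 15×3324.14 − 321.8×189.6 = -11151.18
Denominator: √[(131773.8 − 103555.24)(40959.9 − 35948.16)] = √[28218.56 × 5011.74] = 11892.1859
r = -11151.18 / 11892.1859 ≈ -0.9377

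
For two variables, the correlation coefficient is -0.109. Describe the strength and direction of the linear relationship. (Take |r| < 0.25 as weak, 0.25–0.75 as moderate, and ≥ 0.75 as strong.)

weak negative

r = -0.109 < 0 so the relationship is negative.
|r| = 0.109, which falls in the weak range.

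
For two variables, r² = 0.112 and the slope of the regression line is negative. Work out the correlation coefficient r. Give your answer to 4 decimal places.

-0.3347

|r| = √0.112 = 0.3347
The association is negative, so r = −0.3347.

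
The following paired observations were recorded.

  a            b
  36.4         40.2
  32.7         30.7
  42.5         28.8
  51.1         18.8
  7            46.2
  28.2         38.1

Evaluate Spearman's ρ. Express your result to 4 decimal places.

Rank a: 4, 3, 5, 6, 1, 2
Rank b: 5, 3, 2, 1, 6, 4
d = rank(a) − rank(b): -1, 0, 3, 5, -5, -2; Σd² = 64
ρ = 1 − 6Σd² / [n(n²−1)] = 1 − 6×64 / (6×35) = 1 − 384/210 ≈ -0.8286

-0.8286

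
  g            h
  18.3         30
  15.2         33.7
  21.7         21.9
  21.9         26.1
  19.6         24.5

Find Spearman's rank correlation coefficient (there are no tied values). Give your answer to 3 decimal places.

Rank g: 2, 1, 4, 5, 3
Rank h: 4, 5, 1, 3, 2
d = rank(g) − rank(h): -2, -4, 3, 2, 1; Σd² = 34
ρ = 1 − 6Σd² / [n(n²−1)] = 1 − 6×34 / (5×24) = 1 − 204/120 ≈ -0.700

-0.700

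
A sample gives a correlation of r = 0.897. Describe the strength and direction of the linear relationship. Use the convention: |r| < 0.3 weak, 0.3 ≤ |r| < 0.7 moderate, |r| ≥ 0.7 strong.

r = 0.897 > 0 so the relationship is positive.
|r| = 0.897, which falls in the strong range.

strong positive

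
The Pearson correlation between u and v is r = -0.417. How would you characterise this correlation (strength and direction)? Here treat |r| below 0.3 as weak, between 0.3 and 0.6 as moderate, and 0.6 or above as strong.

r = -0.417 < 0 so the relationship is negative.
|r| = 0.417, which falls in the moderate range.

moderate negative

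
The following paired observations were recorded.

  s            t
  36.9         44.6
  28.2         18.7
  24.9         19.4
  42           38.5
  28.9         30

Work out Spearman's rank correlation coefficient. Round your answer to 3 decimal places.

Rank s: 4, 2, 1, 5, 3
Rank t: 5, 1, 2, 4, 3
d = rank(s) − rank(t): -1, 1, -1, 1, 0; Σd² = 4
ρ = 1 − 6Σd² / [n(n²−1)] = 1 − 6×4 / (5×24) = 1 − 24/120 ≈ 0.800

0.800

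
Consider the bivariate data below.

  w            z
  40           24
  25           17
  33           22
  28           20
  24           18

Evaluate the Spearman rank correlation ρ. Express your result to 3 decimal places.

Rank w: 5, 2, 4, 3, 1
Rank z: 5, 1, 4, 3, 2
d = rank(w) − rank(z): 0, 1, 0, 0, -1; Σd² = 2
ρ = 1 − 6Σd² / [n(n²−1)] = 1 − 6×2 / (5×24) = 1 − 12/120 ≈ 0.900

0.900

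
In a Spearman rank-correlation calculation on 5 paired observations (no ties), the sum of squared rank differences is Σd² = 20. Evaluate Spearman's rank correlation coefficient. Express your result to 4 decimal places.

ρ = 1 − 6Σd² / [n(n²−1)] = 1 − 6×20 / (5×24)
  = 1 − 120/120 = 1 − 1.00000 ≈ 0.0000

0.0000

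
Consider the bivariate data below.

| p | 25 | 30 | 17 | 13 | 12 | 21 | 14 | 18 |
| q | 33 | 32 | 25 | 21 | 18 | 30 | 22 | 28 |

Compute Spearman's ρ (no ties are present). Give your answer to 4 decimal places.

0.9762

Rank p: 7, 8, 4, 2, 1, 6, 3, 5
Rank q: 8, 7, 4, 2, 1, 6, 3, 5
d = rank(p) − rank(q): -1, 1, 0, 0, 0, 0, 0, 0; Σd² = 2
ρ = 1 − 6Σd² / [n(n²−1)] = 1 − 6×2 / (8×63) = 1 − 12/504 ≈ 0.9762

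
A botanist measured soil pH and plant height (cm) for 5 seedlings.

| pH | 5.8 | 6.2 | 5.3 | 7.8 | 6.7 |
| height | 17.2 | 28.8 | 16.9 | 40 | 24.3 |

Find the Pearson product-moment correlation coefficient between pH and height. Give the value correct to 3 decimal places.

0.923

n = 5, Σx = 31.8, Σy = 127.2, Σx² = 205.9, Σy² = 3601.38, Σxy = 842.7
nΣxy − ΣxΣy = 4213.5 − 4044.96 = 168.54
nΣx² − (Σx)² = 1029.5 − 1011.24 = 18.26; nΣy² − (Σy)² = 18006.9 − 16179.84 = 1827.06
r = 168.54 / √(18.26 × 1827.06) = 168.54 / 182.6530 ≈ 0.923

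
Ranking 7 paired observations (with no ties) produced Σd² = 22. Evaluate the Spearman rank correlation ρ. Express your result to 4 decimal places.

ρ = 1 − 6Σd² / [n(n²−1)] = 1 − 6×22 / (7×48)
  = 1 − 132/336 = 1 − 0.39286 ≈ 0.6071

0.6071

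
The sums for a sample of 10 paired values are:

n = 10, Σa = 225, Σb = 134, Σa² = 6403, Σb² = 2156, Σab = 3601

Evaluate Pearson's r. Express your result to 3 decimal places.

r = (nΣab − ΣaΣb) / √[(nΣa² − (Σa)²)(nΣb² − (Σb)²)]
Numerator: 10×3601 − 225×134 = 5860
Denominator: √[(64030 − 50625)(21560 − 17956)] = √[13405 × 3604] = 6950.6561
r = 5860 / 6950.6561 ≈ 0.843

0.843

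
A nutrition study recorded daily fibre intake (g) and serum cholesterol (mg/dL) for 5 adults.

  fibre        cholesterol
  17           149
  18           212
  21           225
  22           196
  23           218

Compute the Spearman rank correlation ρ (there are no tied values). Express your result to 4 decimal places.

Rank fibre: 1, 2, 3, 4, 5
Rank cholesterol: 1, 3, 5, 2, 4
d = rank(fibre) − rank(cholesterol): 0, -1, -2, 2, 1; Σd² = 10
ρ = 1 − 6Σd² / [n(n²−1)] = 1 − 6×10 / (5×24) = 1 − 60/120 ≈ 0.5000

0.5000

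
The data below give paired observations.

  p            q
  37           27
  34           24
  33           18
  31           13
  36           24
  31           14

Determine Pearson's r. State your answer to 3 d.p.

0.959

n = 6, Σp = 202, Σq = 120, Σp² = 6832, Σq² = 2570, Σpq = 4110
nΣpq − ΣpΣq = 24660 − 24240 = 420
nΣp² − (Σp)² = 40992 − 40804 = 188; nΣq² − (Σq)² = 15420 − 14400 = 1020
r = 420 / √(188 × 1020) = 420 / 437.9041 ≈ 0.959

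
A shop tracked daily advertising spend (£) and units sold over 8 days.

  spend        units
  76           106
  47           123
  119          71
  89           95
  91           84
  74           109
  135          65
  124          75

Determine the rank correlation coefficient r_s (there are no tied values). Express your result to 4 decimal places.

-0.9762

Rank spend: 3, 1, 6, 4, 5, 2, 8, 7
Rank units: 6, 8, 2, 5, 4, 7, 1, 3
d = rank(spend) − rank(units): -3, -7, 4, -1, 1, -5, 7, 4; Σd² = 166
ρ = 1 − 6Σd² / [n(n²−1)] = 1 − 6×166 / (8×63) = 1 − 996/504 ≈ -0.9762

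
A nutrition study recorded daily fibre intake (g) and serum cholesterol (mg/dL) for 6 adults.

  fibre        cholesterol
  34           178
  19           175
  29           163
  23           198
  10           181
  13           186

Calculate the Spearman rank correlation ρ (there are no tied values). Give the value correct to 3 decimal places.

-0.371

Rank fibre: 6, 3, 5, 4, 1, 2
Rank cholesterol: 3, 2, 1, 6, 4, 5
d = rank(fibre) − rank(cholesterol): 3, 1, 4, -2, -3, -3; Σd² = 48
ρ = 1 − 6Σd² / [n(n²−1)] = 1 − 6×48 / (6×35) = 1 − 288/210 ≈ -0.371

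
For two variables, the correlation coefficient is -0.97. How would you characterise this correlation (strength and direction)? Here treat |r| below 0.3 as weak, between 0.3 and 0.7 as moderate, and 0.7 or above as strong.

r = -0.97 < 0 so the relationship is negative.
|r| = 0.97, which falls in the strong range.

strong negative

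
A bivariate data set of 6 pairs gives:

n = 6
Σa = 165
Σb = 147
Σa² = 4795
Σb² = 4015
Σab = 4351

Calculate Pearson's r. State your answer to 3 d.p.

0.945

r = (nΣab − ΣaΣb) / √[(nΣa² − (Σa)²)(nΣb² − (Σb)²)]
Numerator: 6×4351 − 165×147 = 1851
Denominator: √[(28770 − 27225)(24090 − 21609)] = √[1545 × 2481] = 1957.8419
r = 1851 / 1957.8419 ≈ 0.945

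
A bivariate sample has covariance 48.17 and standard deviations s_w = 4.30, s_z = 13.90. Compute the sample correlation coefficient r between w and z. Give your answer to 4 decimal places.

0.8059

r = Cov(w,z) / (s_w · s_z) = 48.17 / (4.30 × 13.90)
  = 48.17 / 59.7700 ≈ 0.8059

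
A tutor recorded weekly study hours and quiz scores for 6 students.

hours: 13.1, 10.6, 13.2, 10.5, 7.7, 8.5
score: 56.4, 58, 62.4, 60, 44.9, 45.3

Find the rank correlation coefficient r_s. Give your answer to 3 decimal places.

Rank hours: 5, 4, 6, 3, 1, 2
Rank score: 3, 4, 6, 5, 1, 2
d = rank(hours) − rank(score): 2, 0, 0, -2, 0, 0; Σd² = 8
ρ = 1 − 6Σd² / [n(n²−1)] = 1 − 6×8 / (6×35) = 1 − 48/210 ≈ 0.771

0.771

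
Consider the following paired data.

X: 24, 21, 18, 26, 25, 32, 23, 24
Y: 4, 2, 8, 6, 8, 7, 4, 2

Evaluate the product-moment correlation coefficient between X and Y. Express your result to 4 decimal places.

n = 8, ΣX = 193, ΣY = 41, ΣX² = 4771, ΣY² = 253, ΣXY = 1002
nΣXY − ΣXΣY = 8016 − 7913 = 103
nΣX² − (ΣX)² = 38168 − 37249 = 919; nΣY² − (ΣY)² = 2024 − 1681 = 343
r = 103 / √(919 × 343) = 103 / 561.4419 ≈ 0.1835

0.1835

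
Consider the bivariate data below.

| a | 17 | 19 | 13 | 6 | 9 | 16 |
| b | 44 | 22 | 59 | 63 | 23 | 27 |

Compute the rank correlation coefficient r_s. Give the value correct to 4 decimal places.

Rank a: 5, 6, 3, 1, 2, 4
Rank b: 4, 1, 5, 6, 2, 3
d = rank(a) − rank(b): 1, 5, -2, -5, 0, 1; Σd² = 56
ρ = 1 − 6Σd² / [n(n²−1)] = 1 − 6×56 / (6×35) = 1 − 336/210 ≈ -0.6000

-0.6000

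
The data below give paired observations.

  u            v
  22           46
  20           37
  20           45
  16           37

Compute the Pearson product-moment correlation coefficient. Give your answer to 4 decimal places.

0.7128

n = 4, Σu = 78, Σv = 165, Σu² = 1540, Σv² = 6879, Σuv = 3244
nΣuv − ΣuΣv = 12976 − 12870 = 106
nΣu² − (Σu)² = 6160 − 6084 = 76; nΣv² − (Σv)² = 27516 − 27225 = 291
r = 106 / √(76 × 291) = 106 / 148.7145 ≈ 0.7128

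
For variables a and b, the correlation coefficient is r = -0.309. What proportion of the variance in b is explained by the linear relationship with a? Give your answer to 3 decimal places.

r² = (-0.309)² = 0.095

0.095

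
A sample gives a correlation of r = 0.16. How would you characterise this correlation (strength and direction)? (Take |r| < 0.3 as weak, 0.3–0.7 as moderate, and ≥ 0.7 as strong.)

r = 0.16 > 0 so the relationship is positive.
|r| = 0.16, which falls in the weak range.

weak positive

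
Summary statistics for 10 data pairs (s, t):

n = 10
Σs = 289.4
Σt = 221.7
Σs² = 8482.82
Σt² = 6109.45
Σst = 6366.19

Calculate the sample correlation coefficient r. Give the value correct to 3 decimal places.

-0.139

r = (nΣst − ΣsΣt) / √[(nΣs² − (Σs)²)(nΣt² − (Σt)²)]
Numerator: 10×6366.19 − 289.4×221.7 = -498.08
Denominator: √[(84828.2 − 83752.36)(61094.5 − 49150.89)] = √[1075.84 × 11943.61] = 3584.6078
r = -498.08 / 3584.6078 ≈ -0.139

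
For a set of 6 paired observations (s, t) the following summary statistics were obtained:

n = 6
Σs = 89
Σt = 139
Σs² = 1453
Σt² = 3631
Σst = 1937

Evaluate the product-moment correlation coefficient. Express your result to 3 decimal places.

-0.534

r = (nΣst − ΣsΣt) / √[(nΣs² − (Σs)²)(nΣt² − (Σt)²)]
Numerator: 6×1937 − 89×139 = -749
Denominator: √[(8718 − 7921)(21786 − 19321)] = √[797 × 2465] = 1401.6437
r = -749 / 1401.6437 ≈ -0.534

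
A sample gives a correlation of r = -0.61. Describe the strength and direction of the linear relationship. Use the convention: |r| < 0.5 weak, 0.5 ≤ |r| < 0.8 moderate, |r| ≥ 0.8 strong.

moderate negative

r = -0.61 < 0 so the relationship is negative.
|r| = 0.61, which falls in the moderate range.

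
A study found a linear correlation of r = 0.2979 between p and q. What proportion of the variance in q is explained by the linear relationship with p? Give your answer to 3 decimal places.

0.089

r² = (0.2979)² = 0.089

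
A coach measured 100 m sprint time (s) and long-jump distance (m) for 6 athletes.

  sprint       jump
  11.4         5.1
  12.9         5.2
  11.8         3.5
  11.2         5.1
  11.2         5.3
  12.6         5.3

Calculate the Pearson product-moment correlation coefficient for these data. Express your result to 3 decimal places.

n = 6, Σx = 71.1, Σy = 29.5, Σx² = 845.25, Σy² = 147.49, Σxy = 349.78
nΣxy − ΣxΣy = 2098.68 − 2097.45 = 1.23
nΣx² − (Σx)² = 5071.5 − 5055.21 = 16.29; nΣy² − (Σy)² = 884.94 − 870.25 = 14.69
r = 1.23 / √(16.29 × 14.69) = 1.23 / 15.4693 ≈ 0.080

0.080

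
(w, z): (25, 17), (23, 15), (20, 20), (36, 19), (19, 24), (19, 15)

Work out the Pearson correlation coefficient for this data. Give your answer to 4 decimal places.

-0.0744

n = 6, Σw = 142, Σz = 110, Σw² = 3572, Σz² = 2076, Σwz = 2595
nΣwz − ΣwΣz = 15570 − 15620 = -50
nΣw² − (Σw)² = 21432 − 20164 = 1268; nΣz² − (Σz)² = 12456 − 12100 = 356
r = -50 / √(1268 × 356) = -50 / 671.8690 ≈ -0.0744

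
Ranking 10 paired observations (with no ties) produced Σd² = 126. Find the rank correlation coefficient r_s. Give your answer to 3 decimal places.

ρ = 1 − 6Σd² / [n(n²−1)] = 1 − 6×126 / (10×99)
  = 1 − 756/990 = 1 − 0.7636 ≈ 0.236

0.236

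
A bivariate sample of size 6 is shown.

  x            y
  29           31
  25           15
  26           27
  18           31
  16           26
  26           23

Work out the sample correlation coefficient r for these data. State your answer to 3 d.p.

n = 6, Σx = 140, Σy = 153, Σx² = 3398, Σy² = 4081, Σxy = 3548
nΣxy − ΣxΣy = 21288 − 21420 = -132
nΣx² − (Σx)² = 20388 − 19600 = 788; nΣy² − (Σy)² = 24486 − 23409 = 1077
r = -132 / √(788 × 1077) = -132 / 921.2361 ≈ -0.143

-0.143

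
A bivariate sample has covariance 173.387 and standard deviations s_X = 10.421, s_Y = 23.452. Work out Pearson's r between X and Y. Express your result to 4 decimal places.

0.7095

r = Cov(X,Y) / (s_X · s_Y) = 173.387 / (10.421 × 23.452)
  = 173.387 / 244.3933 ≈ 0.7095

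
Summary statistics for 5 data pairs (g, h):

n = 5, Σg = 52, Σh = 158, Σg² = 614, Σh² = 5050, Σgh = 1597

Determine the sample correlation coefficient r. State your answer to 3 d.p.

r = (nΣgh − ΣgΣh) / √[(nΣg² − (Σg)²)(nΣh² − (Σh)²)]
Numerator: 5×1597 − 52×158 = -231
Denominator: √[(3070 − 2704)(25250 − 24964)] = √[366 × 286] = 323.5367
r = -231 / 323.5367 ≈ -0.714

-0.714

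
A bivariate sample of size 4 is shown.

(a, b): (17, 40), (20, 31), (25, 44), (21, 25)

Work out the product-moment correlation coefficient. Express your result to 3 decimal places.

0.235

n = 4, Σa = 83, Σb = 140, Σa² = 1755, Σb² = 5122, Σab = 2925
nΣab − ΣaΣb = 11700 − 11620 = 80
nΣa² − (Σa)² = 7020 − 6889 = 131; nΣb² − (Σb)² = 20488 − 19600 = 888
r = 80 / √(131 × 888) = 80 / 341.0689 ≈ 0.235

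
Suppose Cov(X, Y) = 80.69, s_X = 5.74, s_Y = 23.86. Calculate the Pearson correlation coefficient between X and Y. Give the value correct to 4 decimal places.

r = Cov(X,Y) / (s_X · s_Y) = 80.69 / (5.74 × 23.86)
  = 80.69 / 136.9564 ≈ 0.5892

0.5892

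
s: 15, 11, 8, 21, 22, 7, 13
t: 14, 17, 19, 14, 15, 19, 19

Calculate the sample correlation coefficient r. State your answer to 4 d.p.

n = 7, Σs = 97, Σt = 117, Σs² = 1553, Σt² = 1989, Σst = 1553
nΣst − ΣsΣt = 10871 − 11349 = -478
nΣs² − (Σs)² = 10871 − 9409 = 1462; nΣt² − (Σt)² = 13923 − 13689 = 234
r = -478 / √(1462 × 234) = -478 / 584.9000 ≈ -0.8172

-0.8172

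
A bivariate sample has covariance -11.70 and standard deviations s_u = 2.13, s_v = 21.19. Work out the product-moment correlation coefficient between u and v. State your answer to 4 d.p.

-0.2592

r = Cov(u,v) / (s_u · s_v) = -11.70 / (2.13 × 21.19)
  = -11.70 / 45.1347 ≈ -0.2592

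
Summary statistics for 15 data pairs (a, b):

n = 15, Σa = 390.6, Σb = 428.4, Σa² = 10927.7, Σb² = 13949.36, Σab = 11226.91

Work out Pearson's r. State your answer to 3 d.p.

0.063

r = (nΣab − ΣaΣb) / √[(nΣa² − (Σa)²)(nΣb² − (Σb)²)]
Numerator: 15×11226.91 − 390.6×428.4 = 1070.61
Denominator: √[(163915.5 − 152568.36)(209240.4 − 183526.56)] = √[11347.14 × 25713.84] = 17081.5263
r = 1070.61 / 17081.5263 ≈ 0.063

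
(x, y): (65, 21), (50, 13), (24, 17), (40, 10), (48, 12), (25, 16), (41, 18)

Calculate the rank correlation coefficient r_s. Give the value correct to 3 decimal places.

0.179

Rank x: 7, 6, 1, 3, 5, 2, 4
Rank y: 7, 3, 5, 1, 2, 4, 6
d = rank(x) − rank(y): 0, 3, -4, 2, 3, -2, -2; Σd² = 46
ρ = 1 − 6Σd² / [n(n²−1)] = 1 − 6×46 / (7×48) = 1 − 276/336 ≈ 0.179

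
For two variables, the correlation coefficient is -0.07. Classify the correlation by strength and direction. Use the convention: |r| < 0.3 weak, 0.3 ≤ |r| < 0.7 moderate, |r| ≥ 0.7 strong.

r = -0.07 < 0 so the relationship is negative.
|r| = 0.07, which falls in the weak range.

weak negative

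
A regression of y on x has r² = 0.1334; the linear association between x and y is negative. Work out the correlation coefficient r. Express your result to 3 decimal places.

|r| = √0.1334 = 0.365
The association is negative, so r = −0.365.

-0.365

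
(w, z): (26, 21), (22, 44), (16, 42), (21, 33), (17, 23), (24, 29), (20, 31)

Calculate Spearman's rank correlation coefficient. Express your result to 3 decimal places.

-0.357

Rank w: 7, 5, 1, 4, 2, 6, 3
Rank z: 1, 7, 6, 5, 2, 3, 4
d = rank(w) − rank(z): 6, -2, -5, -1, 0, 3, -1; Σd² = 76
ρ = 1 − 6Σd² / [n(n²−1)] = 1 − 6×76 / (7×48) = 1 − 456/336 ≈ -0.357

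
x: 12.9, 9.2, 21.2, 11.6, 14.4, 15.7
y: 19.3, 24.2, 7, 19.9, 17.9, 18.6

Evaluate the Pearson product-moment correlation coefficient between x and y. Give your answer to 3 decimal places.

n = 6, Σx = 85, Σy = 106.9, Σx² = 1288.9, Σy² = 2069.51, Σxy = 1400.63
nΣxy − ΣxΣy = 8403.78 − 9086.5 = -682.72
nΣx² − (Σx)² = 7733.4 − 7225 = 508.4; nΣy² − (Σy)² = 12417.06 − 11427.61 = 989.45
r = -682.72 / √(508.4 × 989.45) = -682.72 / 709.2506 ≈ -0.963

-0.963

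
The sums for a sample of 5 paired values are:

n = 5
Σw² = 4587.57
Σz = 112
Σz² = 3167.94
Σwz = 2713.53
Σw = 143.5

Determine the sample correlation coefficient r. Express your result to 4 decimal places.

-0.9007

r = (nΣwz − ΣwΣz) / √[(nΣw² − (Σw)²)(nΣz² − (Σz)²)]
Numerator: 5×2713.53 − 143.5×112 = -2504.35
Denominator: √[(22937.85 − 20592.25)(15839.7 − 12544)] = √[2345.6 × 3295.7] = 2780.3586
r = -2504.35 / 2780.3586 ≈ -0.9007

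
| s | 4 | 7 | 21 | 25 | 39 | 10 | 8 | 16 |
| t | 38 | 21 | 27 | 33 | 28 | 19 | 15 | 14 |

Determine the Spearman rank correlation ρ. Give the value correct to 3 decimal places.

0.095

Rank s: 1, 2, 6, 7, 8, 4, 3, 5
Rank t: 8, 4, 5, 7, 6, 3, 2, 1
d = rank(s) − rank(t): -7, -2, 1, 0, 2, 1, 1, 4; Σd² = 76
ρ = 1 − 6Σd² / [n(n²−1)] = 1 − 6×76 / (8×63) = 1 − 456/504 ≈ 0.095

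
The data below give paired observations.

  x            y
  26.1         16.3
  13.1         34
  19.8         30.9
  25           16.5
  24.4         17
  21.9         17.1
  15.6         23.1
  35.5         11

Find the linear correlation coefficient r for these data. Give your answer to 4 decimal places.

n = 8, Σx = 181.4, Σy = 165.9, Σx² = 4448.44, Σy² = 3884.77, Σxy = 3435.3
nΣxy − ΣxΣy = 27482.4 − 30094.26 = -2611.86
nΣx² − (Σx)² = 35587.52 − 32905.96 = 2681.56; nΣy² − (Σy)² = 31078.16 − 27522.81 = 3555.35
r = -2611.86 / √(2681.56 × 3555.35) = -2611.86 / 3087.6989 ≈ -0.8459

-0.8459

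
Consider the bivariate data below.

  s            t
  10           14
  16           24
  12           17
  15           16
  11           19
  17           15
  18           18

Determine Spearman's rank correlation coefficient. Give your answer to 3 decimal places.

Rank s: 1, 5, 3, 4, 2, 6, 7
Rank t: 1, 7, 4, 3, 6, 2, 5
d = rank(s) − rank(t): 0, -2, -1, 1, -4, 4, 2; Σd² = 42
ρ = 1 − 6Σd² / [n(n²−1)] = 1 − 6×42 / (7×48) = 1 − 252/336 ≈ 0.250

0.250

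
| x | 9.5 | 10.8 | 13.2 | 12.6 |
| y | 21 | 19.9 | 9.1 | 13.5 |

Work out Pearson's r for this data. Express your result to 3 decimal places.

-0.957

n = 4, Σx = 46.1, Σy = 63.5, Σx² = 539.89, Σy² = 1102.07, Σxy = 704.64
nΣxy − ΣxΣy = 2818.56 − 2927.35 = -108.79
nΣx² − (Σx)² = 2159.56 − 2125.21 = 34.35; nΣy² − (Σy)² = 4408.28 − 4032.25 = 376.03
r = -108.79 / √(34.35 × 376.03) = -108.79 / 113.6514 ≈ -0.957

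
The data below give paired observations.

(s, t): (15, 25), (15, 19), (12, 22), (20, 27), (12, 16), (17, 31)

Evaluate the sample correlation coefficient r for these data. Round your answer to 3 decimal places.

0.713

n = 6, Σs = 91, Σt = 140, Σs² = 1427, Σt² = 3416, Σst = 2183
nΣst − ΣsΣt = 13098 − 12740 = 358
nΣs² − (Σs)² = 8562 − 8281 = 281; nΣt² − (Σt)² = 20496 − 19600 = 896
r = 358 / √(281 × 896) = 358 / 501.7729 ≈ 0.713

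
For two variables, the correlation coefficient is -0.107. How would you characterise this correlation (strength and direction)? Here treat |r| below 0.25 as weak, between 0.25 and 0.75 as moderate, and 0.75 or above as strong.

weak negative

r = -0.107 < 0 so the relationship is negative.
|r| = 0.107, which falls in the weak range.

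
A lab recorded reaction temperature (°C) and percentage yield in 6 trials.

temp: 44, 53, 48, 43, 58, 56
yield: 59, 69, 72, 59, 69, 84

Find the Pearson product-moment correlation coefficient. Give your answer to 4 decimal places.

n = 6, Σx = 302, Σy = 412, Σx² = 15398, Σy² = 28724, Σxy = 20952
nΣxy − ΣxΣy = 125712 − 124424 = 1288
nΣx² − (Σx)² = 92388 − 91204 = 1184; nΣy² − (Σy)² = 172344 − 169744 = 2600
r = 1288 / √(1184 × 2600) = 1288 / 1754.5370 ≈ 0.7341

0.7341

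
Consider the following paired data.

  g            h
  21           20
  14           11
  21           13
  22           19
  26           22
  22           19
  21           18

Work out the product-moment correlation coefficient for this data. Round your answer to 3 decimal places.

0.841

n = 7, Σg = 147, Σh = 122, Σg² = 3163, Σh² = 2220, Σgh = 2633
nΣgh − ΣgΣh = 18431 − 17934 = 497
nΣg² − (Σg)² = 22141 − 21609 = 532; nΣh² − (Σh)² = 15540 − 14884 = 656
r = 497 / √(532 × 656) = 497 / 590.7554 ≈ 0.841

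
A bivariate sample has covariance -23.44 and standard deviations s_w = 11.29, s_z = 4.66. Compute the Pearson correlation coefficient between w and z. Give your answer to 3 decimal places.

-0.446

r = Cov(w,z) / (s_w · s_z) = -23.44 / (11.29 × 4.66)
  = -23.44 / 52.6114 ≈ -0.446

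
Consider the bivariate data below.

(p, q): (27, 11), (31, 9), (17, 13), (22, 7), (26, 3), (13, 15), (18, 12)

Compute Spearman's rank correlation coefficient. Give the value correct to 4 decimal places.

Rank p: 6, 7, 2, 4, 5, 1, 3
Rank q: 4, 3, 6, 2, 1, 7, 5
d = rank(p) − rank(q): 2, 4, -4, 2, 4, -6, -2; Σd² = 96
ρ = 1 − 6Σd² / [n(n²−1)] = 1 − 6×96 / (7×48) = 1 − 576/336 ≈ -0.7143

-0.7143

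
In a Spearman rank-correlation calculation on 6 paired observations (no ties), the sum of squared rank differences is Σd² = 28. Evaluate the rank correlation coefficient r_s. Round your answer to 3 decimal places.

ρ = 1 − 6Σd² / [n(n²−1)] = 1 − 6×28 / (6×35)
  = 1 − 168/210 = 1 − 0.8000 ≈ 0.200

0.200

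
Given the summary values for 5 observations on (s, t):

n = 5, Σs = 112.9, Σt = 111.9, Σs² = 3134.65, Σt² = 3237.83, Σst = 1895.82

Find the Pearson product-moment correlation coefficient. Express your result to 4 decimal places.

r = (nΣst − ΣsΣt) / √[(nΣs² − (Σs)²)(nΣt² − (Σt)²)]
Numerator: 5×1895.82 − 112.9×111.9 = -3154.41
Denominator: √[(15673.25 − 12746.41)(16189.15 − 12521.61)] = √[2926.84 × 3667.54] = 3276.3246
r = -3154.41 / 3276.3246 ≈ -0.9628

-0.9628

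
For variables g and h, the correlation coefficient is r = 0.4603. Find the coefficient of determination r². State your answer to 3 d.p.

0.212

r² = (0.4603)² = 0.212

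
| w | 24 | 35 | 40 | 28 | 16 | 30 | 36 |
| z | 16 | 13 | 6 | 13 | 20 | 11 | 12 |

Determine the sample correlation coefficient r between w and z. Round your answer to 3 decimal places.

n = 7, Σw = 209, Σz = 91, Σw² = 6637, Σz² = 1295, Σwz = 2525
nΣwz − ΣwΣz = 17675 − 19019 = -1344
nΣw² − (Σw)² = 46459 − 43681 = 2778; nΣz² − (Σz)² = 9065 − 8281 = 784
r = -1344 / √(2778 × 784) = -1344 / 1475.7886 ≈ -0.911

-0.911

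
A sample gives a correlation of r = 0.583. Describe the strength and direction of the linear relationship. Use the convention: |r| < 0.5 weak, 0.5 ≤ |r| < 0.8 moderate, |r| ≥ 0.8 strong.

r = 0.583 > 0 so the relationship is positive.
|r| = 0.583, which falls in the moderate range.

moderate positive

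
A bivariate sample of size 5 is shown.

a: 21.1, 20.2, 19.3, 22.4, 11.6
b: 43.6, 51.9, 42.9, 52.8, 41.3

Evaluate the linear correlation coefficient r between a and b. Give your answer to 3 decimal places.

0.643

n = 5, Σa = 94.6, Σb = 232.5, Σa² = 1862.06, Σb² = 10928.51, Σab = 4458.11
nΣab − ΣaΣb = 22290.55 − 21994.5 = 296.05
nΣa² − (Σa)² = 9310.3 − 8949.16 = 361.14; nΣb² − (Σb)² = 54642.55 − 54056.25 = 586.3
r = 296.05 / √(361.14 × 586.3) = 296.05 / 460.1482 ≈ 0.643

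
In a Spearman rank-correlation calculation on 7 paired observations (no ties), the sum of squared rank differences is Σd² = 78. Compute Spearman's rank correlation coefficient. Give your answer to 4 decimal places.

-0.3929

ρ = 1 − 6Σd² / [n(n²−1)] = 1 − 6×78 / (7×48)
  = 1 − 468/336 = 1 − 1.39286 ≈ -0.3929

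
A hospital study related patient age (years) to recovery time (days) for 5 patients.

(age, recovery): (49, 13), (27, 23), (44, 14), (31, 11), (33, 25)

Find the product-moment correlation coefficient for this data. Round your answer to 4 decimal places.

-0.5300

n = 5, Σx = 184, Σy = 86, Σx² = 7116, Σy² = 1640, Σxy = 3040
nΣxy − ΣxΣy = 15200 − 15824 = -624
nΣx² − (Σx)² = 35580 − 33856 = 1724; nΣy² − (Σy)² = 8200 − 7396 = 804
r = -624 / √(1724 × 804) = -624 / 1177.3258 ≈ -0.5300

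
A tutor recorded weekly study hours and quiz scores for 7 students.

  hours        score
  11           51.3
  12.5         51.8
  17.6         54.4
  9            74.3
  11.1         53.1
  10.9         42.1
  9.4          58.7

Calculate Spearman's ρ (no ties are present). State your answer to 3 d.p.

Rank hours: 4, 6, 7, 1, 5, 3, 2
Rank score: 2, 3, 5, 7, 4, 1, 6
d = rank(hours) − rank(score): 2, 3, 2, -6, 1, 2, -4; Σd² = 74
ρ = 1 − 6Σd² / [n(n²−1)] = 1 − 6×74 / (7×48) = 1 − 444/336 ≈ -0.321

-0.321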